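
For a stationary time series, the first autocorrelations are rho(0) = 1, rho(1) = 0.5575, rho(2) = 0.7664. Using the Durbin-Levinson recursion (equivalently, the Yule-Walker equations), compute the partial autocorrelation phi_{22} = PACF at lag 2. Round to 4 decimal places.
\phi_{22} = 0.6611

The PACF at lag k is phi_{kk}, the last component of the solution
to the Yule-Walker system G_k phi = r_k where
  (G_k)_{ij} = rho(|i - j|), (r_k)_i = rho(i), i,j = 1..k.
Equivalently, Durbin-Levinson gives phi_{kk} iteratively:
  phi_{11} = rho(1)
  phi_{kk} = [rho(k) - sum_{j=1..k-1} phi_{k-1,j} rho(k-j)]
            / [1 - sum_{j=1..k-1} phi_{k-1,j} rho(j)],
  phi_{k,j} = phi_{k-1,j} - phi_{kk} phi_{k-1,k-j},  j = 1..k-1.
Step k = 1:
  phi_11 = rho(1) = 0.5575.
Step k = 2:
  phi_22 = [rho(2) - phi_11 rho(1)] / [1 - phi_11 rho(1)] = [0.7664 - (0.5575)(0.5575)] / [1 - (0.5575)(0.5575)]
         = 0.45559375 / 0.68919375 = 0.6611.
Therefore phi_{22} = 0.6611.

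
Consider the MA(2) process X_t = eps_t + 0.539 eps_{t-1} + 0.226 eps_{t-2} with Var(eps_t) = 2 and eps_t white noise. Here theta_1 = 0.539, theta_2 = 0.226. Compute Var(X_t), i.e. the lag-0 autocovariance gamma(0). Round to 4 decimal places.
\gamma(0) = 2.6832

For an MA(q) process X_t = eps_t + sum_i theta_i eps_{t-i} with
Var(eps_t) = sigma^2, the variance is
  gamma(0) = sigma^2 * (1 + sum_i theta_i^2).
  sum_i theta_i^2 = (0.539)^2 + (0.226)^2 = 0.290521 + 0.051076 = 0.341597.
  gamma(0) = 2 * (1 + 0.341597) = 2 * 1.341597 = 2.683194, which rounds to 2.6832.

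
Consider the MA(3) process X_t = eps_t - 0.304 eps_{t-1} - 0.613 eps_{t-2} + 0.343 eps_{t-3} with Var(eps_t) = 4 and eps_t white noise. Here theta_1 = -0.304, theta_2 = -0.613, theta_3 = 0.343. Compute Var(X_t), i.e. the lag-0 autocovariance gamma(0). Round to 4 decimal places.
\gamma(0) = 6.3433

For an MA(q) process X_t = eps_t + sum_i theta_i eps_{t-i} with
Var(eps_t) = sigma^2, the variance is
  gamma(0) = sigma^2 * (1 + sum_i theta_i^2).
  sum_i theta_i^2 = (-0.304)^2 + (-0.613)^2 + (0.343)^2 = 0.092416 + 0.375769 + 0.117649 = 0.585834.
  gamma(0) = 4 * (1 + 0.585834) = 4 * 1.585834 = 6.343336, which rounds to 6.3433.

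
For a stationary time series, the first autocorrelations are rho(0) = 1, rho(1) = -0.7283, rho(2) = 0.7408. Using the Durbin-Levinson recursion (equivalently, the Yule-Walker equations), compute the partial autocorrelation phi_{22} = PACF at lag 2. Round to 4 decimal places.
\phi_{22} = 0.4480

The PACF at lag k is phi_{kk}, the last component of the solution
to the Yule-Walker system G_k phi = r_k where
  (G_k)_{ij} = rho(|i - j|), (r_k)_i = rho(i), i,j = 1..k.
Equivalently, Durbin-Levinson gives phi_{kk} iteratively:
  phi_{11} = rho(1)
  phi_{kk} = [rho(k) - sum_{j=1..k-1} phi_{k-1,j} rho(k-j)]
            / [1 - sum_{j=1..k-1} phi_{k-1,j} rho(j)],
  phi_{k,j} = phi_{k-1,j} - phi_{kk} phi_{k-1,k-j},  j = 1..k-1.
Step k = 1:
  phi_11 = rho(1) = -0.7283.
Step k = 2:
  phi_22 = [rho(2) - phi_11 rho(1)] / [1 - phi_11 rho(1)] = [0.7408 - (-0.7283)(-0.7283)] / [1 - (-0.7283)(-0.7283)]
         = 0.21037911 / 0.46957911 = 0.448.
Therefore phi_{22} = 0.4480.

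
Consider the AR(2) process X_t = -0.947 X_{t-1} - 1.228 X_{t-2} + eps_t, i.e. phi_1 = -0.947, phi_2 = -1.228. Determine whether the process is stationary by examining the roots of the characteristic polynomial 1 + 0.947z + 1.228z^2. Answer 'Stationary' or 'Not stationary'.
\text{Not stationary}

The AR(p) characteristic polynomial is P(z) = 1 + 0.947z + 1.228z^2.
Stationarity requires all roots to lie outside the unit circle, i.e. |z| > 1 for every root.
Set 1 + (0.947) z + (1.228) z^2 = 0, i.e. a z^2 + b z + c = 0 with a = 1.228, b = 0.947, c = 1.
Discriminant D = b^2 - 4ac = (0.947)^2 - 4*(1.228)*1 = 0.896809 - (4.912) = -4.015191.
D < 0, so the roots are the complex-conjugate pair z = (-b +/- i sqrt(-D)) / (2a) = -0.3856 +/- 0.8159i.
For a conjugate pair |z|^2 = z * conj(z) = (product of roots) = c/a = 1/(1.228) = 0.814332, so |z| = sqrt(0.814332) = 0.9024 for both roots.
Moduli of all roots: 0.9024, 0.9024.
All moduli strictly greater than 1? No.
Verdict: Not stationary.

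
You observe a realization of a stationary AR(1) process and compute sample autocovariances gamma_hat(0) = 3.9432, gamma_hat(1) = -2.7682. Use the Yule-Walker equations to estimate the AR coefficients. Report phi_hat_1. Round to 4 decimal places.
\hat\phi_{1} = -0.7020

The Yule-Walker equations for an AR(p) process read, in matrix form,
  Gamma_p phi = r_p,   with   (Gamma_p)_{ij} = gamma(|i - j|),
                       (r_p)_i = gamma(i),   i,j = 1..p.
Substitute the sample gammas (Toeplitz matrix and right-hand side of size 1):
  Gamma_p = [[3.9432]]
  r_p     = [-2.7682]
With p = 1 this is the single equation gamma(0) phi_1 = gamma(1):
  phi_hat_1 = gamma(1) / gamma(0) = -2.7682 / 3.9432 = -0.7020.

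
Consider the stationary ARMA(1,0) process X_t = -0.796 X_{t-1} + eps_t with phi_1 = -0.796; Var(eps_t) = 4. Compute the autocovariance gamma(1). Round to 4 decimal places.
\gamma(1) = -8.6903

Multiply the model equation by X_{t-k} and take expectations. With theta_0 = psi_0 = 1 and psi_j the MA(infinity) weights, this gives
  gamma(k) - sum_i phi_i gamma(k-i) = c_k,
  c_k = sigma^2 * sum_{j=k..q} theta_j psi_{j-k}   (c_k = 0 for k > q),
using gamma(-m) = gamma(m).
Pure AR (q = 0): c_0 = sigma^2 = 4, c_k = 0 for k >= 1.
Equations for k = 0 and k = 1 (AR order 1):
  gamma(0) = phi_1 gamma(1) + c_0
  gamma(1) = phi_1 gamma(0) + c_1
Substituting the second into the first: gamma(0) (1 - phi_1^2) = c_0 + phi_1 c_1, so
  gamma(0) = c_0 / (1 - phi_1^2) = 4 / (1 - (-0.796)^2) = 4 / 0.366384 = 10.917507.
  gamma(1) = phi_1 gamma(0) = (-0.796)(10.917507) = -8.690336.
Therefore gamma(1) = -8.6903 (to 4 decimal places).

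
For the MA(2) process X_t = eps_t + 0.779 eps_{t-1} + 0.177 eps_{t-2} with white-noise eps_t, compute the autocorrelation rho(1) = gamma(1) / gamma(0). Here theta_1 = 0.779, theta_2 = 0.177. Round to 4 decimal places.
\rho(1) = 0.5597

For an MA(q) process with theta_0 = 1, the autocovariance is
  gamma(k) = sigma^2 * sum_{i=0..q-k} theta_i * theta_{i+k},
and rho(k) = gamma(k) / gamma(0). Sigma^2 cancels.
  numerator   = (1)*(0.779) + (0.779)*(0.177) = 0.916883.
  denominator = (1)^2 + (0.779)^2 + (0.177)^2 = 1.63817.
  rho(1) = 0.916883 / 1.63817 = 0.5597.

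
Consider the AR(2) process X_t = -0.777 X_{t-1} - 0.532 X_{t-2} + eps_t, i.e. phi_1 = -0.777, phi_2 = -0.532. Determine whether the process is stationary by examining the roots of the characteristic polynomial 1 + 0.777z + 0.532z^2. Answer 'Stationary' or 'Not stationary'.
\text{Stationary}

The AR(p) characteristic polynomial is P(z) = 1 + 0.777z + 0.532z^2.
Stationarity requires all roots to lie outside the unit circle, i.e. |z| > 1 for every root.
Set 1 + (0.777) z + (0.532) z^2 = 0, i.e. a z^2 + b z + c = 0 with a = 0.532, b = 0.777, c = 1.
Discriminant D = b^2 - 4ac = (0.777)^2 - 4*(0.532)*1 = 0.603729 - (2.128) = -1.524271.
D < 0, so the roots are the complex-conjugate pair z = (-b +/- i sqrt(-D)) / (2a) = -0.7303 +/- 1.1604i.
For a conjugate pair |z|^2 = z * conj(z) = (product of roots) = c/a = 1/(0.532) = 1.879699, so |z| = sqrt(1.879699) = 1.371 for both roots.
Moduli of all roots: 1.3710, 1.3710.
All moduli strictly greater than 1? Yes.
Verdict: Stationary.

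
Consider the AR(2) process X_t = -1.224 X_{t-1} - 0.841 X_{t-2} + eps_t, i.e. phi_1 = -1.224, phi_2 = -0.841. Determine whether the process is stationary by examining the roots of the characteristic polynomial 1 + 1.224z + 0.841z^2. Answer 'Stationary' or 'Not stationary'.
\text{Stationary}

The AR(p) characteristic polynomial is P(z) = 1 + 1.224z + 0.841z^2.
Stationarity requires all roots to lie outside the unit circle, i.e. |z| > 1 for every root.
Set 1 + (1.224) z + (0.841) z^2 = 0, i.e. a z^2 + b z + c = 0 with a = 0.841, b = 1.224, c = 1.
Discriminant D = b^2 - 4ac = (1.224)^2 - 4*(0.841)*1 = 1.498176 - (3.364) = -1.865824.
D < 0, so the roots are the complex-conjugate pair z = (-b +/- i sqrt(-D)) / (2a) = -0.7277 +/- 0.8121i.
For a conjugate pair |z|^2 = z * conj(z) = (product of roots) = c/a = 1/(0.841) = 1.189061, so |z| = sqrt(1.189061) = 1.0904 for both roots.
Moduli of all roots: 1.0904, 1.0904.
All moduli strictly greater than 1? Yes.
Verdict: Stationary.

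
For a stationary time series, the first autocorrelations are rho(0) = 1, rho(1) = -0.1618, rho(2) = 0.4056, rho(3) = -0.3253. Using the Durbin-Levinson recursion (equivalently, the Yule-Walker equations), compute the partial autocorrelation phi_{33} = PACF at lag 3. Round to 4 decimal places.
\phi_{33} = -0.2690

The PACF at lag k is phi_{kk}, the last component of the solution
to the Yule-Walker system G_k phi = r_k where
  (G_k)_{ij} = rho(|i - j|), (r_k)_i = rho(i), i,j = 1..k.
Equivalently, Durbin-Levinson gives phi_{kk} iteratively:
  phi_{11} = rho(1)
  phi_{kk} = [rho(k) - sum_{j=1..k-1} phi_{k-1,j} rho(k-j)]
            / [1 - sum_{j=1..k-1} phi_{k-1,j} rho(j)],
  phi_{k,j} = phi_{k-1,j} - phi_{kk} phi_{k-1,k-j},  j = 1..k-1.
Step k = 1:
  phi_11 = rho(1) = -0.1618.
Step k = 2:
  phi_22 = [rho(2) - phi_11 rho(1)] / [1 - phi_11 rho(1)] = [0.4056 - (-0.1618)(-0.1618)] / [1 - (-0.1618)(-0.1618)]
         = 0.37942076 / 0.97382076 = 0.389621.
  Update: phi_21 = phi_11 - phi_22 phi_11 = -0.1618 - (0.389621)(-0.1618) = -0.098759.
Step k = 3:
  phi_33 = [rho(3) - phi_21 rho(2) - phi_22 rho(1)] / [1 - phi_21 rho(1) - phi_22 rho(2)]
    numerator   = -0.3253 - (-0.098759)(0.4056) - (0.389621)(-0.1618) = -0.22220257
    denominator = 1 - (-0.098759)(-0.1618) - (0.389621)(0.4056) = 0.82599056
  phi_33 = -0.22220257 / 0.82599056 = -0.269.
Therefore phi_{33} = -0.2690.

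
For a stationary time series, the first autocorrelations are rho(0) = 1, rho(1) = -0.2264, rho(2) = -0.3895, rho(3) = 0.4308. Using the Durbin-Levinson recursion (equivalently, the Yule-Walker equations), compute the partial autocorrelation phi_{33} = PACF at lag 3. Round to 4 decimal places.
\phi_{33} = 0.2641

The PACF at lag k is phi_{kk}, the last component of the solution
to the Yule-Walker system G_k phi = r_k where
  (G_k)_{ij} = rho(|i - j|), (r_k)_i = rho(i), i,j = 1..k.
Equivalently, Durbin-Levinson gives phi_{kk} iteratively:
  phi_{11} = rho(1)
  phi_{kk} = [rho(k) - sum_{j=1..k-1} phi_{k-1,j} rho(k-j)]
            / [1 - sum_{j=1..k-1} phi_{k-1,j} rho(j)],
  phi_{k,j} = phi_{k-1,j} - phi_{kk} phi_{k-1,k-j},  j = 1..k-1.
Step k = 1:
  phi_11 = rho(1) = -0.2264.
Step k = 2:
  phi_22 = [rho(2) - phi_11 rho(1)] / [1 - phi_11 rho(1)] = [-0.3895 - (-0.2264)(-0.2264)] / [1 - (-0.2264)(-0.2264)]
         = -0.44075696 / 0.94874304 = -0.464569.
  Update: phi_21 = phi_11 - phi_22 phi_11 = -0.2264 - (-0.464569)(-0.2264) = -0.331579.
Step k = 3:
  phi_33 = [rho(3) - phi_21 rho(2) - phi_22 rho(1)] / [1 - phi_21 rho(1) - phi_22 rho(2)]
    numerator   = 0.4308 - (-0.331579)(-0.3895) - (-0.464569)(-0.2264) = 0.19647167
    denominator = 1 - (-0.331579)(-0.2264) - (-0.464569)(-0.3895) = 0.74398086
  phi_33 = 0.19647167 / 0.74398086 = 0.2641.
Therefore phi_{33} = 0.2641.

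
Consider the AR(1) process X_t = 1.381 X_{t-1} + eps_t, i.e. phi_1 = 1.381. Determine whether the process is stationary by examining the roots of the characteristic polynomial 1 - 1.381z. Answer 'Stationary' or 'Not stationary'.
\text{Not stationary}

The AR(p) characteristic polynomial is P(z) = 1 - 1.381z.
Stationarity requires all roots to lie outside the unit circle, i.e. |z| > 1 for every root.
This is linear in z: 1 + (-1.381) z = 0  =>  z = -1/(-1.381) = 0.724113,  |z| = 0.724113.
Moduli of all roots: 0.7241.
All moduli strictly greater than 1? No.
Verdict: Not stationary.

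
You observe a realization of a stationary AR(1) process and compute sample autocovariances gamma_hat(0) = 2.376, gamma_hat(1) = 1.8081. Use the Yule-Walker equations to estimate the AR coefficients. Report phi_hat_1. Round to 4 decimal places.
\hat\phi_{1} = 0.7610

The Yule-Walker equations for an AR(p) process read, in matrix form,
  Gamma_p phi = r_p,   with   (Gamma_p)_{ij} = gamma(|i - j|),
                       (r_p)_i = gamma(i),   i,j = 1..p.
Substitute the sample gammas (Toeplitz matrix and right-hand side of size 1):
  Gamma_p = [[2.376]]
  r_p     = [1.8081]
With p = 1 this is the single equation gamma(0) phi_1 = gamma(1):
  phi_hat_1 = gamma(1) / gamma(0) = 1.8081 / 2.376 = 0.7610.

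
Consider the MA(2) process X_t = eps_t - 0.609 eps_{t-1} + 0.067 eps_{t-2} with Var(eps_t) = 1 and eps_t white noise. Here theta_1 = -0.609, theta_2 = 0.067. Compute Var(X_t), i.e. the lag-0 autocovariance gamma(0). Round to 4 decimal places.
\gamma(0) = 1.3754

For an MA(q) process X_t = eps_t + sum_i theta_i eps_{t-i} with
Var(eps_t) = sigma^2, the variance is
  gamma(0) = sigma^2 * (1 + sum_i theta_i^2).
  sum_i theta_i^2 = (-0.609)^2 + (0.067)^2 = 0.370881 + 0.004489 = 0.37537.
  gamma(0) = 1 * (1 + 0.37537) = 1 * 1.37537 = 1.37537, which rounds to 1.3754.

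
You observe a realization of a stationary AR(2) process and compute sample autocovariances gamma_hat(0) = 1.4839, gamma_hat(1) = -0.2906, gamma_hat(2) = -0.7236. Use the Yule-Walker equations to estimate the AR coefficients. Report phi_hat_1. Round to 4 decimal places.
\hat\phi_{1} = -0.3029

The Yule-Walker equations for an AR(p) process read, in matrix form,
  Gamma_p phi = r_p,   with   (Gamma_p)_{ij} = gamma(|i - j|),
                       (r_p)_i = gamma(i),   i,j = 1..p.
Substitute the sample gammas (Toeplitz matrix and right-hand side of size 2):
  Gamma_p = [[1.4839, -0.2906], [-0.2906, 1.4839]]
  r_p     = [-0.2906, -0.7236]
Written out:
  1.4839 phi_1 - 0.2906 phi_2 = -0.2906
  -0.2906 phi_1 + 1.4839 phi_2 = -0.7236
Solve by Cramer's rule:
  det = gamma(0)^2 - gamma(1)^2 = (1.4839)^2 - (-0.2906)^2 = 2.20195921 - 0.08444836 = 2.11751085
  phi_hat_1 = [gamma(1) gamma(0) - gamma(1) gamma(2)] / det = [(-0.2906)(1.4839) - (-0.2906)(-0.7236)] / 2.11751085 = -0.6414995 / 2.11751085 = -0.3029
  phi_hat_2 = [gamma(0) gamma(2) - gamma(1)^2] / det = [(1.4839)(-0.7236) - (-0.2906)^2] / 2.11751085 = -1.1581984 / 2.11751085 = -0.547
So phi_hat = [-0.3029, -0.5470].
Therefore phi_hat_1 = -0.3029.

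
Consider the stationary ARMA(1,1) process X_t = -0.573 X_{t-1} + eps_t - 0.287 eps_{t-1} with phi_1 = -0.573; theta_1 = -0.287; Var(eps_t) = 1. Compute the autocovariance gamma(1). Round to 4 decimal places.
\gamma(1) = -1.4909

Multiply the model equation by X_{t-k} and take expectations. With theta_0 = psi_0 = 1 and psi_j the MA(infinity) weights, this gives
  gamma(k) - sum_i phi_i gamma(k-i) = c_k,
  c_k = sigma^2 * sum_{j=k..q} theta_j psi_{j-k}   (c_k = 0 for k > q),
using gamma(-m) = gamma(m).
psi-weights needed (psi_j = theta_j + sum_i phi_i psi_{j-i}):
  psi_1 = theta_1 + phi_1 = -0.287 + (-0.573) = -0.86
Right-hand sides:
  c_0 = sigma^2 (1 + theta_1 psi_1) = 1 * (1 + (-0.287)(-0.86)) = 1 * 1.24682 = 1.24682
  c_1 = sigma^2 theta_1 = 1 * (-0.287) = -0.287
  c_2 = 0
Equations for k = 0 and k = 1 (AR order 1):
  gamma(0) = phi_1 gamma(1) + c_0
  gamma(1) = phi_1 gamma(0) + c_1
Substituting the second into the first: gamma(0) (1 - phi_1^2) = c_0 + phi_1 c_1, so
  gamma(0) = (c_0 + phi_1 c_1) / (1 - phi_1^2) = (1.24682 + (-0.573)(-0.287)) / (1 - (-0.573)^2) = 1.411271 / 0.671671 = 2.101134.
  gamma(1) = phi_1 gamma(0) + c_1 = (-0.573)(2.101134) + (-0.287) = -1.49095.
Therefore gamma(1) = -1.4909 (to 4 decimal places).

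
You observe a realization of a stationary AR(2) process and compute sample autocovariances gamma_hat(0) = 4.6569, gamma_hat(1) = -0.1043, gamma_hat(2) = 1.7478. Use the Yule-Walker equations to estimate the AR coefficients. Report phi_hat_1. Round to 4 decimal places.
\hat\phi_{1} = -0.0140

The Yule-Walker equations for an AR(p) process read, in matrix form,
  Gamma_p phi = r_p,   with   (Gamma_p)_{ij} = gamma(|i - j|),
                       (r_p)_i = gamma(i),   i,j = 1..p.
Substitute the sample gammas (Toeplitz matrix and right-hand side of size 2):
  Gamma_p = [[4.6569, -0.1043], [-0.1043, 4.6569]]
  r_p     = [-0.1043, 1.7478]
Written out:
  4.6569 phi_1 - 0.1043 phi_2 = -0.1043
  -0.1043 phi_1 + 4.6569 phi_2 = 1.7478
Solve by Cramer's rule:
  det = gamma(0)^2 - gamma(1)^2 = (4.6569)^2 - (-0.1043)^2 = 21.68671761 - 0.01087849 = 21.67583912
  phi_hat_1 = [gamma(1) gamma(0) - gamma(1) gamma(2)] / det = [(-0.1043)(4.6569) - (-0.1043)(1.7478)] / 21.67583912 = -0.30341913 / 21.67583912 = -0.014
  phi_hat_2 = [gamma(0) gamma(2) - gamma(1)^2] / det = [(4.6569)(1.7478) - (-0.1043)^2] / 21.67583912 = 8.12845133 / 21.67583912 = 0.375
So phi_hat = [-0.0140, 0.3750].
Therefore phi_hat_1 = -0.0140.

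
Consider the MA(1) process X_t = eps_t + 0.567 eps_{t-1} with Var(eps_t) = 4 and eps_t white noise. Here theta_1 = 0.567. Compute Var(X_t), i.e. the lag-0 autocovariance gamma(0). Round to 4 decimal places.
\gamma(0) = 5.2860

For an MA(q) process X_t = eps_t + sum_i theta_i eps_{t-i} with
Var(eps_t) = sigma^2, the variance is
  gamma(0) = sigma^2 * (1 + sum_i theta_i^2).
  sum_i theta_i^2 = (0.567)^2 = 0.321489.
  gamma(0) = 4 * (1 + 0.321489) = 4 * 1.321489 = 5.285956, which rounds to 5.2860.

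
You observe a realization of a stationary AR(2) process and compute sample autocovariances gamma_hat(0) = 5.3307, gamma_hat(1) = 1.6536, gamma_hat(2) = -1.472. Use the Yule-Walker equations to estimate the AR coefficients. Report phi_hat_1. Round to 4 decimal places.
\hat\phi_{1} = 0.4380

The Yule-Walker equations for an AR(p) process read, in matrix form,
  Gamma_p phi = r_p,   with   (Gamma_p)_{ij} = gamma(|i - j|),
                       (r_p)_i = gamma(i),   i,j = 1..p.
Substitute the sample gammas (Toeplitz matrix and right-hand side of size 2):
  Gamma_p = [[5.3307, 1.6536], [1.6536, 5.3307]]
  r_p     = [1.6536, -1.472]
Written out:
  5.3307 phi_1 + 1.6536 phi_2 = 1.6536
  1.6536 phi_1 + 5.3307 phi_2 = -1.472
Solve by Cramer's rule:
  det = gamma(0)^2 - gamma(1)^2 = (5.3307)^2 - (1.6536)^2 = 28.41636249 - 2.73439296 = 25.68196953
  phi_hat_1 = [gamma(1) gamma(0) - gamma(1) gamma(2)] / det = [(1.6536)(5.3307) - (1.6536)(-1.472)] / 25.68196953 = 11.24894472 / 25.68196953 = 0.438
  phi_hat_2 = [gamma(0) gamma(2) - gamma(1)^2] / det = [(5.3307)(-1.472) - (1.6536)^2] / 25.68196953 = -10.58118336 / 25.68196953 = -0.412
So phi_hat = [0.4380, -0.4120].
Therefore phi_hat_1 = 0.4380.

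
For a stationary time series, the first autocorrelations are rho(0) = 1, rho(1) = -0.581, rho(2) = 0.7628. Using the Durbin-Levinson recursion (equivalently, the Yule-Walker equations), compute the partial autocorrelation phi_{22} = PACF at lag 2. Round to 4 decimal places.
\phi_{22} = 0.6419

The PACF at lag k is phi_{kk}, the last component of the solution
to the Yule-Walker system G_k phi = r_k where
  (G_k)_{ij} = rho(|i - j|), (r_k)_i = rho(i), i,j = 1..k.
Equivalently, Durbin-Levinson gives phi_{kk} iteratively:
  phi_{11} = rho(1)
  phi_{kk} = [rho(k) - sum_{j=1..k-1} phi_{k-1,j} rho(k-j)]
            / [1 - sum_{j=1..k-1} phi_{k-1,j} rho(j)],
  phi_{k,j} = phi_{k-1,j} - phi_{kk} phi_{k-1,k-j},  j = 1..k-1.
Step k = 1:
  phi_11 = rho(1) = -0.581.
Step k = 2:
  phi_22 = [rho(2) - phi_11 rho(1)] / [1 - phi_11 rho(1)] = [0.7628 - (-0.581)(-0.581)] / [1 - (-0.581)(-0.581)]
         = 0.425239 / 0.662439 = 0.6419.
Therefore phi_{22} = 0.6419.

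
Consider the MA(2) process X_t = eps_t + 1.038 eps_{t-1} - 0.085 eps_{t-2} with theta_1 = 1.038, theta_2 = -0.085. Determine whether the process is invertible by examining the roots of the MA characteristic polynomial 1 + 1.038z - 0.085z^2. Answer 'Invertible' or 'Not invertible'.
\text{Not invertible}

The MA(q) characteristic polynomial is P(z) = 1 + 1.038z - 0.085z^2.
Invertibility requires all roots to lie outside the unit circle, i.e. |z| > 1 for every root.
Set 1 + (1.038) z + (-0.085) z^2 = 0, i.e. a z^2 + b z + c = 0 with a = -0.085, b = 1.038, c = 1.
Discriminant D = b^2 - 4ac = (1.038)^2 - 4*(-0.085)*1 = 1.077444 - (-0.34) = 1.417444.
D >= 0, so the roots are real: z = (-b +/- sqrt(D)) / (2a) = (-1.038 +/- 1.190565) / (-0.17).
  z_1 = (-1.038 + 1.190565) / (-0.17) = -0.8974,   |z_1| = 0.8974.
  z_2 = (-1.038 - 1.190565) / (-0.17) = 13.1092,   |z_2| = 13.1092.
Moduli of all roots: 0.8974, 13.1092.
All moduli strictly greater than 1? No.
Verdict: Not invertible.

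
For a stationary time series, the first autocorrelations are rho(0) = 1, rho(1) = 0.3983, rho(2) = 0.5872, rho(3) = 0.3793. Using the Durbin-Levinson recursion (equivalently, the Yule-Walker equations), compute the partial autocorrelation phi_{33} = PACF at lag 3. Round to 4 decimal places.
\phi_{33} = 0.0990

The PACF at lag k is phi_{kk}, the last component of the solution
to the Yule-Walker system G_k phi = r_k where
  (G_k)_{ij} = rho(|i - j|), (r_k)_i = rho(i), i,j = 1..k.
Equivalently, Durbin-Levinson gives phi_{kk} iteratively:
  phi_{11} = rho(1)
  phi_{kk} = [rho(k) - sum_{j=1..k-1} phi_{k-1,j} rho(k-j)]
            / [1 - sum_{j=1..k-1} phi_{k-1,j} rho(j)],
  phi_{k,j} = phi_{k-1,j} - phi_{kk} phi_{k-1,k-j},  j = 1..k-1.
Step k = 1:
  phi_11 = rho(1) = 0.3983.
Step k = 2:
  phi_22 = [rho(2) - phi_11 rho(1)] / [1 - phi_11 rho(1)] = [0.5872 - (0.3983)(0.3983)] / [1 - (0.3983)(0.3983)]
         = 0.42855711 / 0.84135711 = 0.509364.
  Update: phi_21 = phi_11 - phi_22 phi_11 = 0.3983 - (0.509364)(0.3983) = 0.19542.
Step k = 3:
  phi_33 = [rho(3) - phi_21 rho(2) - phi_22 rho(1)] / [1 - phi_21 rho(1) - phi_22 rho(2)]
    numerator   = 0.3793 - (0.19542)(0.5872) - (0.509364)(0.3983) = 0.06166949
    denominator = 1 - (0.19542)(0.3983) - (0.509364)(0.5872) = 0.6230655
  phi_33 = 0.06166949 / 0.6230655 = 0.099.
Therefore phi_{33} = 0.0990.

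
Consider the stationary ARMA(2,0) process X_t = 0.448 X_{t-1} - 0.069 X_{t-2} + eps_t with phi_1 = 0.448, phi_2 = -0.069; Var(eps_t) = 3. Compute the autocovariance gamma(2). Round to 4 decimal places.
\gamma(2) = 0.4342

Multiply the model equation by X_{t-k} and take expectations. With theta_0 = psi_0 = 1 and psi_j the MA(infinity) weights, this gives
  gamma(k) - sum_i phi_i gamma(k-i) = c_k,
  c_k = sigma^2 * sum_{j=k..q} theta_j psi_{j-k}   (c_k = 0 for k > q),
using gamma(-m) = gamma(m).
Pure AR (q = 0): c_0 = sigma^2 = 3, c_k = 0 for k >= 1.
Equations for k = 0, 1, 2 (AR order 2, c_2 = 0):
  (E0) gamma(0) = phi_1 gamma(1) + phi_2 gamma(2) + c_0
  (E1) gamma(1) = phi_1 gamma(0) + phi_2 gamma(1) + c_1
  (E2) gamma(2) = phi_1 gamma(1) + phi_2 gamma(0)
From (E1): gamma(1) = A gamma(0) + B with
  A = phi_1 / (1 - phi_2) = 0.448 / 1.069 = 0.419083,   B = c_1 / (1 - phi_2) = 0 / 1.069 = 0.
Insert (E2) into (E0): gamma(0) (1 - phi_2^2) = phi_1 (1 + phi_2) gamma(1) + c_0.
  phi_1 (1 + phi_2) = (0.448)(0.931) = 0.417088,   1 - phi_2^2 = 0.995239.
Replace gamma(1) by A gamma(0) + B and collect gamma(0):
  gamma(0) [0.995239 - (0.417088)(0.419083)] = c_0 = 3
  gamma(0) * 0.820444 = 3
  gamma(0) = 3 / 0.820444 = 3.656555.
  gamma(1) = A gamma(0) = (0.419083)(3.656555) = 1.532401.
  gamma(2) = phi_1 gamma(1) + phi_2 gamma(0) = (0.448)(1.532401) + (-0.069)(3.656555) = 0.434213.
Therefore gamma(2) = 0.4342 (to 4 decimal places).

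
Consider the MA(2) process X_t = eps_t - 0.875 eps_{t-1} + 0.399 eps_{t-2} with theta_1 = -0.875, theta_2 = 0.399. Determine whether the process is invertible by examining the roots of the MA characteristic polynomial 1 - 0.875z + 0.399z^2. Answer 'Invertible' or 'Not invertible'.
\text{Invertible}

The MA(q) characteristic polynomial is P(z) = 1 - 0.875z + 0.399z^2.
Invertibility requires all roots to lie outside the unit circle, i.e. |z| > 1 for every root.
Set 1 + (-0.875) z + (0.399) z^2 = 0, i.e. a z^2 + b z + c = 0 with a = 0.399, b = -0.875, c = 1.
Discriminant D = b^2 - 4ac = (-0.875)^2 - 4*(0.399)*1 = 0.765625 - (1.596) = -0.830375.
D < 0, so the roots are the complex-conjugate pair z = (-b +/- i sqrt(-D)) / (2a) = 1.0965 +/- 1.1419i.
For a conjugate pair |z|^2 = z * conj(z) = (product of roots) = c/a = 1/(0.399) = 2.506266, so |z| = sqrt(2.506266) = 1.5831 for both roots.
Moduli of all roots: 1.5831, 1.5831.
All moduli strictly greater than 1? Yes.
Verdict: Invertible.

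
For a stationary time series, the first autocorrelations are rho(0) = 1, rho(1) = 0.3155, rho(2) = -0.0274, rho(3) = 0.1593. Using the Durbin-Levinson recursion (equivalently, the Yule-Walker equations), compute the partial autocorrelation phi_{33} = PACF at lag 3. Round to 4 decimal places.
\phi_{33} = 0.2421

The PACF at lag k is phi_{kk}, the last component of the solution
to the Yule-Walker system G_k phi = r_k where
  (G_k)_{ij} = rho(|i - j|), (r_k)_i = rho(i), i,j = 1..k.
Equivalently, Durbin-Levinson gives phi_{kk} iteratively:
  phi_{11} = rho(1)
  phi_{kk} = [rho(k) - sum_{j=1..k-1} phi_{k-1,j} rho(k-j)]
            / [1 - sum_{j=1..k-1} phi_{k-1,j} rho(j)],
  phi_{k,j} = phi_{k-1,j} - phi_{kk} phi_{k-1,k-j},  j = 1..k-1.
Step k = 1:
  phi_11 = rho(1) = 0.3155.
Step k = 2:
  phi_22 = [rho(2) - phi_11 rho(1)] / [1 - phi_11 rho(1)] = [-0.0274 - (0.3155)(0.3155)] / [1 - (0.3155)(0.3155)]
         = -0.12694025 / 0.90045975 = -0.140973.
  Update: phi_21 = phi_11 - phi_22 phi_11 = 0.3155 - (-0.140973)(0.3155) = 0.359977.
Step k = 3:
  phi_33 = [rho(3) - phi_21 rho(2) - phi_22 rho(1)] / [1 - phi_21 rho(1) - phi_22 rho(2)]
    numerator   = 0.1593 - (0.359977)(-0.0274) - (-0.140973)(0.3155) = 0.21364026
    denominator = 1 - (0.359977)(0.3155) - (-0.140973)(-0.0274) = 0.88256464
  phi_33 = 0.21364026 / 0.88256464 = 0.2421.
Therefore phi_{33} = 0.2421.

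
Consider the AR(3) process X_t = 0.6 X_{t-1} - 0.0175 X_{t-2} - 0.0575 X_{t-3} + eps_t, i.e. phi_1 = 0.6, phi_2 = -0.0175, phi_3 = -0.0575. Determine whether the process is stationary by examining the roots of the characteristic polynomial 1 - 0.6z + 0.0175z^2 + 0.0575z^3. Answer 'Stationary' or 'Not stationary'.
\text{Stationary}

The AR(p) characteristic polynomial is P(z) = 1 - 0.6z + 0.0175z^2 + 0.0575z^3.
Stationarity requires all roots to lie outside the unit circle, i.e. |z| > 1 for every root.
Degree 3: look for a simple real root z0 first, then factor out (1 - z/z0) and solve the remaining quadratic.
Testing z0 = -4: P(-4) = 1 + (-0.6)(-4) + (0.0175)(-4)^2 + (0.0575)(-4)^3
  = 1 + (2.4) + (0.28) + (-3.68) = 0.  So z_0 = -4 is a root, |z_0| = 4.
Divide out the factor (1 + 0.25 z) = (1 - z/z0) (since 1/z0 = -0.25):
  P(z) = (1 + 0.25 z)(1 + (-0.85) z + (0.23) z^2)
  [check: z-coef -0.85 - (-0.25) = -0.6; z^2-coef 0.23 - (-0.25)(-0.85) = 0.0175; z^3-coef -(-0.25)(0.23) = 0.0575.]
Remaining roots from the quadratic factor 1 + (-0.85) z + (0.23) z^2:
  Set 1 + (-0.85) z + (0.23) z^2 = 0, i.e. a z^2 + b z + c = 0 with a = 0.23, b = -0.85, c = 1.
  Discriminant D = b^2 - 4ac = (-0.85)^2 - 4*(0.23)*1 = 0.7225 - (0.92) = -0.1975.
  D < 0, so the roots are the complex-conjugate pair z = (-b +/- i sqrt(-D)) / (2a) = 1.8478 +/- 0.9661i.
  For a conjugate pair |z|^2 = z * conj(z) = (product of roots) = c/a = 1/(0.23) = 4.347826, so |z| = sqrt(4.347826) = 2.0851 for both roots.
Moduli of all roots: 4.0000, 2.0851, 2.0851.
All moduli strictly greater than 1? Yes.
Verdict: Stationary.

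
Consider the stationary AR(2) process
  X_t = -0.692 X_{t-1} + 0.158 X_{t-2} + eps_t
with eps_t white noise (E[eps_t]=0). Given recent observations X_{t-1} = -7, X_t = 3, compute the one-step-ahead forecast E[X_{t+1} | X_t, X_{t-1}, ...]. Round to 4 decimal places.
E[X_{t+1} \mid \mathcal F_t] = -3.1820

For an AR(p) model X_t = c + sum_i phi_i X_{t-i} + eps_t, the
one-step-ahead conditional mean is
  E[X_{t+1} | X_t, ...] = c + sum_i phi_i X_{t+1-i}.
Substitute known values:
  E[X_{t+1} | ...] = (-0.692) * (3) + (0.158) * (-7)
                   = -3.1820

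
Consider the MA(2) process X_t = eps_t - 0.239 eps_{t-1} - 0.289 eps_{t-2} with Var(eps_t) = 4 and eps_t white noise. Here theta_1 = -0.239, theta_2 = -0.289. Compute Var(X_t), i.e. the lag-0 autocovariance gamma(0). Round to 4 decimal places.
\gamma(0) = 4.5626

For an MA(q) process X_t = eps_t + sum_i theta_i eps_{t-i} with
Var(eps_t) = sigma^2, the variance is
  gamma(0) = sigma^2 * (1 + sum_i theta_i^2).
  sum_i theta_i^2 = (-0.239)^2 + (-0.289)^2 = 0.057121 + 0.083521 = 0.140642.
  gamma(0) = 4 * (1 + 0.140642) = 4 * 1.140642 = 4.562568, which rounds to 4.5626.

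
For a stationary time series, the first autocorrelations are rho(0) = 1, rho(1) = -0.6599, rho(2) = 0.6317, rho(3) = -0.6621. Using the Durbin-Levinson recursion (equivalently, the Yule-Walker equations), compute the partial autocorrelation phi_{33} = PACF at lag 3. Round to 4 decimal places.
\phi_{33} = -0.3239

The PACF at lag k is phi_{kk}, the last component of the solution
to the Yule-Walker system G_k phi = r_k where
  (G_k)_{ij} = rho(|i - j|), (r_k)_i = rho(i), i,j = 1..k.
Equivalently, Durbin-Levinson gives phi_{kk} iteratively:
  phi_{11} = rho(1)
  phi_{kk} = [rho(k) - sum_{j=1..k-1} phi_{k-1,j} rho(k-j)]
            / [1 - sum_{j=1..k-1} phi_{k-1,j} rho(j)],
  phi_{k,j} = phi_{k-1,j} - phi_{kk} phi_{k-1,k-j},  j = 1..k-1.
Step k = 1:
  phi_11 = rho(1) = -0.6599.
Step k = 2:
  phi_22 = [rho(2) - phi_11 rho(1)] / [1 - phi_11 rho(1)] = [0.6317 - (-0.6599)(-0.6599)] / [1 - (-0.6599)(-0.6599)]
         = 0.19623199 / 0.56453199 = 0.347601.
  Update: phi_21 = phi_11 - phi_22 phi_11 = -0.6599 - (0.347601)(-0.6599) = -0.430518.
Step k = 3:
  phi_33 = [rho(3) - phi_21 rho(2) - phi_22 rho(1)] / [1 - phi_21 rho(1) - phi_22 rho(2)]
    numerator   = -0.6621 - (-0.430518)(0.6317) - (0.347601)(-0.6599) = -0.16075977
    denominator = 1 - (-0.430518)(-0.6599) - (0.347601)(0.6317) = 0.49632152
  phi_33 = -0.16075977 / 0.49632152 = -0.3239.
Therefore phi_{33} = -0.3239.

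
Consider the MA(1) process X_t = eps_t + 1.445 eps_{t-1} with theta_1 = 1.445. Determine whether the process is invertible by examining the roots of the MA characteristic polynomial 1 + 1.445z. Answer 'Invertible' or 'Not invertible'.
\text{Not invertible}

The MA(q) characteristic polynomial is P(z) = 1 + 1.445z.
Invertibility requires all roots to lie outside the unit circle, i.e. |z| > 1 for every root.
This is linear in z: 1 + (1.445) z = 0  =>  z = -1/(1.445) = -0.692042,  |z| = 0.692042.
Moduli of all roots: 0.6920.
All moduli strictly greater than 1? No.
Verdict: Not invertible.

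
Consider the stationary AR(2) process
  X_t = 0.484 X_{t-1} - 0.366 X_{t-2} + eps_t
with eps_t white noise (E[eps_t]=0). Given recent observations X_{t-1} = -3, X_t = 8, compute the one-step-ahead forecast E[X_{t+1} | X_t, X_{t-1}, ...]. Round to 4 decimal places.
E[X_{t+1} \mid \mathcal F_t] = 4.9700

For an AR(p) model X_t = c + sum_i phi_i X_{t-i} + eps_t, the
one-step-ahead conditional mean is
  E[X_{t+1} | X_t, ...] = c + sum_i phi_i X_{t+1-i}.
Substitute known values:
  E[X_{t+1} | ...] = (0.484) * (8) + (-0.366) * (-3)
                   = 4.9700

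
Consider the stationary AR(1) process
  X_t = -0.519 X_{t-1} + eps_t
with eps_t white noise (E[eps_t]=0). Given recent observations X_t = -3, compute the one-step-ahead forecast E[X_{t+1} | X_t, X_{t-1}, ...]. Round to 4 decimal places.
E[X_{t+1} \mid \mathcal F_t] = 1.5570

For an AR(p) model X_t = c + sum_i phi_i X_{t-i} + eps_t, the
one-step-ahead conditional mean is
  E[X_{t+1} | X_t, ...] = c + sum_i phi_i X_{t+1-i}.
Substitute known values:
  E[X_{t+1} | ...] = (-0.519) * (-3)
                   = 1.5570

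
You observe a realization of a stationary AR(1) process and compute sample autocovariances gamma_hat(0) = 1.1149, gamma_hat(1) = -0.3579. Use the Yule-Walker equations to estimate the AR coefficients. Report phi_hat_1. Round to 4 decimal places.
\hat\phi_{1} = -0.3210

The Yule-Walker equations for an AR(p) process read, in matrix form,
  Gamma_p phi = r_p,   with   (Gamma_p)_{ij} = gamma(|i - j|),
                       (r_p)_i = gamma(i),   i,j = 1..p.
Substitute the sample gammas (Toeplitz matrix and right-hand side of size 1):
  Gamma_p = [[1.1149]]
  r_p     = [-0.3579]
With p = 1 this is the single equation gamma(0) phi_1 = gamma(1):
  phi_hat_1 = gamma(1) / gamma(0) = -0.3579 / 1.1149 = -0.3210.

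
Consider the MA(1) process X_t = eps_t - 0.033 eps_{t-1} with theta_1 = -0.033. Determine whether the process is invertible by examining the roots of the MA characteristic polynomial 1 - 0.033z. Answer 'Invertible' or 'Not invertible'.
\text{Invertible}

The MA(q) characteristic polynomial is P(z) = 1 - 0.033z.
Invertibility requires all roots to lie outside the unit circle, i.e. |z| > 1 for every root.
This is linear in z: 1 + (-0.033) z = 0  =>  z = -1/(-0.033) = 30.30303,  |z| = 30.30303.
Moduli of all roots: 30.3030.
All moduli strictly greater than 1? Yes.
Verdict: Invertible.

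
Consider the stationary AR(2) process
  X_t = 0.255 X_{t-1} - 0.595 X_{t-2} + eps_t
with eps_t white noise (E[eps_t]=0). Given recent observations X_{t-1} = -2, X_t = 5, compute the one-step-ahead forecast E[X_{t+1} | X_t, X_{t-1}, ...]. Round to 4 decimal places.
E[X_{t+1} \mid \mathcal F_t] = 2.4650

For an AR(p) model X_t = c + sum_i phi_i X_{t-i} + eps_t, the
one-step-ahead conditional mean is
  E[X_{t+1} | X_t, ...] = c + sum_i phi_i X_{t+1-i}.
Substitute known values:
  E[X_{t+1} | ...] = (0.255) * (5) + (-0.595) * (-2)
                   = 2.4650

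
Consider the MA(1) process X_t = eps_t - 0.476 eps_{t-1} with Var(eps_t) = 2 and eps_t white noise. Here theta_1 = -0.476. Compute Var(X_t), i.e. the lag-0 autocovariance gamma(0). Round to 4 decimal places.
\gamma(0) = 2.4532

For an MA(q) process X_t = eps_t + sum_i theta_i eps_{t-i} with
Var(eps_t) = sigma^2, the variance is
  gamma(0) = sigma^2 * (1 + sum_i theta_i^2).
  sum_i theta_i^2 = (-0.476)^2 = 0.226576.
  gamma(0) = 2 * (1 + 0.226576) = 2 * 1.226576 = 2.453152, which rounds to 2.4532.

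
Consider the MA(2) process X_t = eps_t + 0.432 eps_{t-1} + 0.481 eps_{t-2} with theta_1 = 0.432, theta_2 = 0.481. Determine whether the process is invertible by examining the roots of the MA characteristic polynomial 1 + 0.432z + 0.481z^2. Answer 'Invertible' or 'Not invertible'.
\text{Invertible}

The MA(q) characteristic polynomial is P(z) = 1 + 0.432z + 0.481z^2.
Invertibility requires all roots to lie outside the unit circle, i.e. |z| > 1 for every root.
Set 1 + (0.432) z + (0.481) z^2 = 0, i.e. a z^2 + b z + c = 0 with a = 0.481, b = 0.432, c = 1.
Discriminant D = b^2 - 4ac = (0.432)^2 - 4*(0.481)*1 = 0.186624 - (1.924) = -1.737376.
D < 0, so the roots are the complex-conjugate pair z = (-b +/- i sqrt(-D)) / (2a) = -0.4491 +/- 1.3702i.
For a conjugate pair |z|^2 = z * conj(z) = (product of roots) = c/a = 1/(0.481) = 2.079002, so |z| = sqrt(2.079002) = 1.4419 for both roots.
Moduli of all roots: 1.4419, 1.4419.
All moduli strictly greater than 1? Yes.
Verdict: Invertible.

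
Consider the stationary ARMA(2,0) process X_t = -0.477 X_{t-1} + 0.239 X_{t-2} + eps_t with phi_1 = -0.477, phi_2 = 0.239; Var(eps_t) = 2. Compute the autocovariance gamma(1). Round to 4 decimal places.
\gamma(1) = -2.1900

Multiply the model equation by X_{t-k} and take expectations. With theta_0 = psi_0 = 1 and psi_j the MA(infinity) weights, this gives
  gamma(k) - sum_i phi_i gamma(k-i) = c_k,
  c_k = sigma^2 * sum_{j=k..q} theta_j psi_{j-k}   (c_k = 0 for k > q),
using gamma(-m) = gamma(m).
Pure AR (q = 0): c_0 = sigma^2 = 2, c_k = 0 for k >= 1.
Equations for k = 0, 1, 2 (AR order 2, c_2 = 0):
  (E0) gamma(0) = phi_1 gamma(1) + phi_2 gamma(2) + c_0
  (E1) gamma(1) = phi_1 gamma(0) + phi_2 gamma(1) + c_1
  (E2) gamma(2) = phi_1 gamma(1) + phi_2 gamma(0)
From (E1): gamma(1) = A gamma(0) + B with
  A = phi_1 / (1 - phi_2) = -0.477 / 0.761 = -0.626807,   B = c_1 / (1 - phi_2) = 0 / 0.761 = 0.
Insert (E2) into (E0): gamma(0) (1 - phi_2^2) = phi_1 (1 + phi_2) gamma(1) + c_0.
  phi_1 (1 + phi_2) = (-0.477)(1.239) = -0.591003,   1 - phi_2^2 = 0.942879.
Replace gamma(1) by A gamma(0) + B and collect gamma(0):
  gamma(0) [0.942879 - (-0.591003)(-0.626807)] = c_0 = 2
  gamma(0) * 0.572434 = 2
  gamma(0) = 2 / 0.572434 = 3.493851.
  gamma(1) = A gamma(0) = (-0.626807)(3.493851) = -2.18997.
Therefore gamma(1) = -2.1900 (to 4 decimal places).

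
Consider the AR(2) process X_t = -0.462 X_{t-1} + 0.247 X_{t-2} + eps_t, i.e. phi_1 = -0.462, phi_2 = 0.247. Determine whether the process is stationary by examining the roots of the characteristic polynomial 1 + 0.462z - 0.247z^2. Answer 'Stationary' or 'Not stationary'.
\text{Stationary}

The AR(p) characteristic polynomial is P(z) = 1 + 0.462z - 0.247z^2.
Stationarity requires all roots to lie outside the unit circle, i.e. |z| > 1 for every root.
Set 1 + (0.462) z + (-0.247) z^2 = 0, i.e. a z^2 + b z + c = 0 with a = -0.247, b = 0.462, c = 1.
Discriminant D = b^2 - 4ac = (0.462)^2 - 4*(-0.247)*1 = 0.213444 - (-0.988) = 1.201444.
D >= 0, so the roots are real: z = (-b +/- sqrt(D)) / (2a) = (-0.462 +/- 1.096104) / (-0.494).
  z_1 = (-0.462 + 1.096104) / (-0.494) = -1.2836,   |z_1| = 1.2836.
  z_2 = (-0.462 - 1.096104) / (-0.494) = 3.1541,   |z_2| = 3.1541.
Moduli of all roots: 1.2836, 3.1541.
All moduli strictly greater than 1? Yes.
Verdict: Stationary.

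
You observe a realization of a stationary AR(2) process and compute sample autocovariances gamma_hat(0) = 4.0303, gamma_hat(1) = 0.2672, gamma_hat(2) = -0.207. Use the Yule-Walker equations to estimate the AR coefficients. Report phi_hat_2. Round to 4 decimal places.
\hat\phi_{2} = -0.0560

The Yule-Walker equations for an AR(p) process read, in matrix form,
  Gamma_p phi = r_p,   with   (Gamma_p)_{ij} = gamma(|i - j|),
                       (r_p)_i = gamma(i),   i,j = 1..p.
Substitute the sample gammas (Toeplitz matrix and right-hand side of size 2):
  Gamma_p = [[4.0303, 0.2672], [0.2672, 4.0303]]
  r_p     = [0.2672, -0.207]
Written out:
  4.0303 phi_1 + 0.2672 phi_2 = 0.2672
  0.2672 phi_1 + 4.0303 phi_2 = -0.207
Solve by Cramer's rule:
  det = gamma(0)^2 - gamma(1)^2 = (4.0303)^2 - (0.2672)^2 = 16.24331809 - 0.07139584 = 16.17192225
  phi_hat_1 = [gamma(1) gamma(0) - gamma(1) gamma(2)] / det = [(0.2672)(4.0303) - (0.2672)(-0.207)] / 16.17192225 = 1.13220656 / 16.17192225 = 0.07
  phi_hat_2 = [gamma(0) gamma(2) - gamma(1)^2] / det = [(4.0303)(-0.207) - (0.2672)^2] / 16.17192225 = -0.90566794 / 16.17192225 = -0.056
So phi_hat = [0.0700, -0.0560].
Therefore phi_hat_2 = -0.0560.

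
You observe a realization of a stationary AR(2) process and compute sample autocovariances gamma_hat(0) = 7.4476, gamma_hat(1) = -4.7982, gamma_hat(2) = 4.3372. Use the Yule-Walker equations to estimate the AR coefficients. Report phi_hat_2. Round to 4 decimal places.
\hat\phi_{2} = 0.2860

The Yule-Walker equations for an AR(p) process read, in matrix form,
  Gamma_p phi = r_p,   with   (Gamma_p)_{ij} = gamma(|i - j|),
                       (r_p)_i = gamma(i),   i,j = 1..p.
Substitute the sample gammas (Toeplitz matrix and right-hand side of size 2):
  Gamma_p = [[7.4476, -4.7982], [-4.7982, 7.4476]]
  r_p     = [-4.7982, 4.3372]
Written out:
  7.4476 phi_1 - 4.7982 phi_2 = -4.7982
  -4.7982 phi_1 + 7.4476 phi_2 = 4.3372
Solve by Cramer's rule:
  det = gamma(0)^2 - gamma(1)^2 = (7.4476)^2 - (-4.7982)^2 = 55.46674576 - 23.02272324 = 32.44402252
  phi_hat_1 = [gamma(1) gamma(0) - gamma(1) gamma(2)] / det = [(-4.7982)(7.4476) - (-4.7982)(4.3372)] / 32.44402252 = -14.92432128 / 32.44402252 = -0.46
  phi_hat_2 = [gamma(0) gamma(2) - gamma(1)^2] / det = [(7.4476)(4.3372) - (-4.7982)^2] / 32.44402252 = 9.27900748 / 32.44402252 = 0.286
So phi_hat = [-0.4600, 0.2860].
Therefore phi_hat_2 = 0.2860.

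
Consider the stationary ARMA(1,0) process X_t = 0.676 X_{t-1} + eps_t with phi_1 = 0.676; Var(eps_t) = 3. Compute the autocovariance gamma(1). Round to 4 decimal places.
\gamma(1) = 3.7346

Multiply the model equation by X_{t-k} and take expectations. With theta_0 = psi_0 = 1 and psi_j the MA(infinity) weights, this gives
  gamma(k) - sum_i phi_i gamma(k-i) = c_k,
  c_k = sigma^2 * sum_{j=k..q} theta_j psi_{j-k}   (c_k = 0 for k > q),
using gamma(-m) = gamma(m).
Pure AR (q = 0): c_0 = sigma^2 = 3, c_k = 0 for k >= 1.
Equations for k = 0 and k = 1 (AR order 1):
  gamma(0) = phi_1 gamma(1) + c_0
  gamma(1) = phi_1 gamma(0) + c_1
Substituting the second into the first: gamma(0) (1 - phi_1^2) = c_0 + phi_1 c_1, so
  gamma(0) = c_0 / (1 - phi_1^2) = 3 / (1 - (0.676)^2) = 3 / 0.543024 = 5.524618.
  gamma(1) = phi_1 gamma(0) = (0.676)(5.524618) = 3.734642.
Therefore gamma(1) = 3.7346 (to 4 decimal places).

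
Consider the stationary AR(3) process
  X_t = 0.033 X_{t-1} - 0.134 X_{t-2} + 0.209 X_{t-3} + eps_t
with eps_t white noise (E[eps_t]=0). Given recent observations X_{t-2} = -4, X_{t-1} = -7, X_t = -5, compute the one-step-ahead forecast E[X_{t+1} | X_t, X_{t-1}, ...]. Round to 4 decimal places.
E[X_{t+1} \mid \mathcal F_t] = -0.0630

For an AR(p) model X_t = c + sum_i phi_i X_{t-i} + eps_t, the
one-step-ahead conditional mean is
  E[X_{t+1} | X_t, ...] = c + sum_i phi_i X_{t+1-i}.
Substitute known values:
  E[X_{t+1} | ...] = (0.033) * (-5) + (-0.134) * (-7) + (0.209) * (-4)
                   = -0.0630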